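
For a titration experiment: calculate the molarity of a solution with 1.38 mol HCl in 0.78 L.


M = n/V = 1.38/0.78 = 1.769 mol/L

1.769 M


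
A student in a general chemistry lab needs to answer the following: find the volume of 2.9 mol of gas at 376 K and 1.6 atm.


PV = nRT  (R = 0.08206 L·atm/(mol·K))
V = nRT/P = 2.9×0.08206×376/1.6
= 55.924 L

55.924 L


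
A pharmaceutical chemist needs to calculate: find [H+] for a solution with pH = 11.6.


[H+] = 10^(-pH) = 10^(-11.6)
= 2.51×10^-12 M

2.51×10^-12 M


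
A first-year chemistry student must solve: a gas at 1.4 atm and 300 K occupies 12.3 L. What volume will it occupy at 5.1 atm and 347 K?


P1V1/T1 = P2V2/T2
V2 = P1V1T2/(T1P2)
= 1.4×12.3×347/(300×5.1)
= 3.905 L

3.905 L


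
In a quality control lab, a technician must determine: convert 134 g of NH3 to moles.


M(NH3) = 17.03 g/mol
n = mass/M = 134/17.03 = 7.8685 mol

7.8685 mol


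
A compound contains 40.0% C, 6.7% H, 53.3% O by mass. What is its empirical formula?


Assume 100 g sample. Moles of each element:
  C: 40.0/12.01 = 3.331 mol
  H: 6.7/1.008 = 6.647 mol
  O: 53.3/16.0 = 3.331 mol
Divide by smallest (3.331):
  C: 3.331/3.331 = 1.0
  H: 6.647/3.331 = 2.0
  O: 3.331/3.331 = 1.0
Empirical formula: CH2O

CH2O


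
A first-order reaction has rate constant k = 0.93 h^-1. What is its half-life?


t½ = ln2/k = 0.693147/(0.93 h^-1)
= 0.7453 h

0.7453 h


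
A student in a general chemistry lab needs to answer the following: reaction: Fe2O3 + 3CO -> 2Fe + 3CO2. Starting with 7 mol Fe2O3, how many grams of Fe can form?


Mole ratio Fe:Fe2O3 = 2:1
n(Fe) = 7 × 2/1 = 14.000 mol
mass = 14.000 × 55.85 = 781.9 g

781.9 g


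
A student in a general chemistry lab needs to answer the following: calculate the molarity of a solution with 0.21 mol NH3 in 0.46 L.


M = n/V = 0.21/0.46 = 0.457 mol/L

0.457 M


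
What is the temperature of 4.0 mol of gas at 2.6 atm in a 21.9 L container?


PV = nRT  (R = 0.08206 L·atm/(mol·K))
T = PV/(nR) = 2.6×21.9/(4.0×0.08206)
= 56.94/0.328240
= 173.47 K

173.47 K


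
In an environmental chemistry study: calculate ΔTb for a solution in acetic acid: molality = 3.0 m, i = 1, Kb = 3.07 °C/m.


ΔTb = Kb × m × i
= 3.07 × 3.0 × 1
= 9.21 °C

9.21 °C


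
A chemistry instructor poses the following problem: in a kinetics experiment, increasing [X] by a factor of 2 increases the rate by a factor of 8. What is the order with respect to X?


rate ∝ [X]^n
2^n = 8 → n = 3
Order in X: 3

3


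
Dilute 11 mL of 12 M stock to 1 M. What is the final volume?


C1V1 = C2V2
12 × 11 = 1 × V2
V2 = 132/1 = 132.0 mL

132.0 mL


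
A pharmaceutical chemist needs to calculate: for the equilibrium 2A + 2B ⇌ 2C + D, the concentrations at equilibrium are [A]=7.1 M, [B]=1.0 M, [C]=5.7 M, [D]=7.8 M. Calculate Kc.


Kc = [C]^2[D]/([A]^2[B]^2)
= (5.7^2 × 7.8^1)/(7.1^2 × 1.0^2)
= 253.422/50.41
= 5.027

5.027


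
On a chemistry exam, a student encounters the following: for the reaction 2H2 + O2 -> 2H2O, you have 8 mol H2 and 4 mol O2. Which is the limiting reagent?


Mole ratio available / coefficient:
  H2: 8/2 = 4.000
  O2: 4/1 = 4.000
Smaller ratio is limiting.

neither (stoichiometric); H2 and O2 are fully consumed


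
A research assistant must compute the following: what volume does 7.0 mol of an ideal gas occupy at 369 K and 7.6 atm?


PV = nRT  (R = 0.08206 L·atm/(mol·K))
V = nRT/P = 7.0×0.08206×369/7.6
= 27.89 L

27.89 L


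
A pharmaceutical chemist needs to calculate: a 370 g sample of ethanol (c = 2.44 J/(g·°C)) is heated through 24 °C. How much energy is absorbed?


q = mcΔT = 370 × 2.44 × 24
= 21667.20 J

21667.20 J


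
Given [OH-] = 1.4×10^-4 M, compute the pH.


pOH = -log10([OH-]) = -log10(1.4×10^-4)
= 4 - log10(1.4) = 3.85
pH = 14 - pOH = 14 - 3.85 = 10.15

10.15


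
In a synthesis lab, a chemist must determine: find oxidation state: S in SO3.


x + 3(-2) = 0, so x = +6
Oxidation number: +6

+6


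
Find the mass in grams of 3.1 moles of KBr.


M(KBr) = 119.0 g/mol
mass = n × M = 3.1 × 119.0 = 368.90 g

368.90 g


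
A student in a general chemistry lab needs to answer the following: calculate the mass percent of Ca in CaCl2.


M(CaCl2) = 1×40.08 + 2×35.45 = 110.98 g/mol
Mass of Ca = 1 × 40.08 = 40.08 g/mol
% Ca = 40.08/110.98 × 100 = 36.11%

36.11%


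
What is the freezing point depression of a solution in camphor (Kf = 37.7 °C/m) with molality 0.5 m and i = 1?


ΔTf = Kf × m × i
= 37.7 × 0.5 × 1
= 18.85 °C

18.85 °C


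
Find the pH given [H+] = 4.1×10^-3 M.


pH = -log10([H+]) = -log10(4.1×10^-3)
= 3 - log10(4.1)
= 3 - 0.61
= 2.39

2.39


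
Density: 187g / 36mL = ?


ρ = mass/volume
= 187/36
= 5.194 g/mL

5.194 g/mL


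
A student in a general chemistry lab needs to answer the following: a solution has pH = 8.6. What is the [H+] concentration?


[H+] = 10^(-pH) = 10^(-8.6)
= 2.51×10^-9 M

2.51×10^-9 M


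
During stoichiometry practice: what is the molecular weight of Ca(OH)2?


M(Ca(OH)2) = 1×40.08 + 2×16.0 + 2×1.008
= 40.08 + 32.0 + 2.02
= 74.1 g/mol

74.1 g/mol


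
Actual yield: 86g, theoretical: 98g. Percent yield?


% yield = actual/theoretical × 100
= 86/98 × 100
= 87.76%

87.76%


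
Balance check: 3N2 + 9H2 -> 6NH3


Equation: 3N2 + 9H2 -> 6NH3
Check atoms: H: 18=18, N: 6=6
Balanced

Yes, balanced


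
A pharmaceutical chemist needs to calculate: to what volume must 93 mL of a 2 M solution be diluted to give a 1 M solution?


C1V1 = C2V2
2 × 93 = 1 × V2
V2 = 186/1 = 186.0 mL

186.0 mL


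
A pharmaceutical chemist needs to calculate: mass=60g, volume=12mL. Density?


ρ = mass/volume
= 60/12
= 5.0 g/mL

5.0 g/mL


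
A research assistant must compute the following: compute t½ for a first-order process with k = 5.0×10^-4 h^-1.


t½ = ln2/k = 0.693147/(5.0×10^-4 h^-1)
= 1386 h

1386 h


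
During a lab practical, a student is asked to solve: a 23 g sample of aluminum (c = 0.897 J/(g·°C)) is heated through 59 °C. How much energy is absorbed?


q = mcΔT = 23 × 0.897 × 59
= 1217.23 J

1217.23 J


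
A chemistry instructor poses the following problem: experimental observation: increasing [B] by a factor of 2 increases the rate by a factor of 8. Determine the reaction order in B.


rate ∝ [B]^n
2^n = 8 → n = 3
Order in B: 3

3


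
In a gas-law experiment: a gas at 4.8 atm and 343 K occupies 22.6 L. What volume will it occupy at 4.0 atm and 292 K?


P1V1/T1 = P2V2/T2
V2 = P1V1T2/(T1P2)
= 4.8×22.6×292/(343×4.0)
= 23.088 L

23.088 L


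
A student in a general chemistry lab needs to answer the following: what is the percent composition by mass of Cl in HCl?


M(HCl) = 1×1.008 + 1×35.45 = 36.458 g/mol
Mass of Cl = 1 × 35.45 = 35.45 g/mol
% Cl = 35.45/36.458 × 100 = 97.24%

97.24%


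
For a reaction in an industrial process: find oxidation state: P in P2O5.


2x + 5(-2) = 0, so x = +5
Oxidation number: +5

+5


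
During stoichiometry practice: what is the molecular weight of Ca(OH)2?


M(Ca(OH)2) = 1×40.08 + 2×16.0 + 2×1.008
= 40.08 + 32.0 + 2.02
= 74.1 g/mol

74.1 g/mol


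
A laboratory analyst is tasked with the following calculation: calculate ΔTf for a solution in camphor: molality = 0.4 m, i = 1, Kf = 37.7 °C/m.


ΔTf = Kf × m × i
= 37.7 × 0.4 × 1
= 15.08 °C

15.08 °C


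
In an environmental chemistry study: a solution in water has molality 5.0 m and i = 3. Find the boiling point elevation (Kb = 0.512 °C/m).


ΔTb = Kb × m × i
= 0.512 × 5.0 × 3
= 7.68 °C

7.68 °C


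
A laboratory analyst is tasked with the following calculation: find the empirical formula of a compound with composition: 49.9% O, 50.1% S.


Assume 100 g sample. Moles of each element:
  O: 49.9/16.0 = 3.119 mol
  S: 50.1/32.07 = 1.562 mol
Divide by smallest (1.562):
  O: 3.119/1.562 = 2.0
  S: 1.562/1.562 = 1.0
Empirical formula: SO2

SO2


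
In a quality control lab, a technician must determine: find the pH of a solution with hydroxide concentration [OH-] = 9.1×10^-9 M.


pOH = -log10([OH-]) = -log10(9.1×10^-9)
= 9 - log10(9.1) = 8.04
pH = 14 - pOH = 14 - 8.04 = 5.96

5.96


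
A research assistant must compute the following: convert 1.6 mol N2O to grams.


M(N2O) = 44.02 g/mol
mass = n × M = 1.6 × 44.02 = 70.43 g

70.43 g


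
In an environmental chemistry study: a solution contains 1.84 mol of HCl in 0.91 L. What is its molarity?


M = n/V = 1.84/0.91 = 2.022 mol/L

2.022 M


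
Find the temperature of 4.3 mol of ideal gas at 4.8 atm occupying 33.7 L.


PV = nRT  (R = 0.08206 L·atm/(mol·K))
T = PV/(nR) = 4.8×33.7/(4.3×0.08206)
= 161.76/0.352858
= 458.43 K

458.43 K


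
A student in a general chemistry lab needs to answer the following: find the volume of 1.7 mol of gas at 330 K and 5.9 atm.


PV = nRT  (R = 0.08206 L·atm/(mol·K))
V = nRT/P = 1.7×0.08206×330/5.9
= 7.803 L

7.803 L


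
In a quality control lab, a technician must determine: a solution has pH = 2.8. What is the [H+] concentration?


[H+] = 10^(-pH) = 10^(-2.8)
= 1.58×10^-3 M

1.58×10^-3 M


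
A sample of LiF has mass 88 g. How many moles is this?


M(LiF) = 25.94 g/mol
n = mass/M = 88/25.94 = 3.3924 mol

3.3924 mol


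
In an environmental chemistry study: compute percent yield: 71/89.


% yield = actual/theoretical × 100
= 71/89 × 100
= 79.78%

79.78%


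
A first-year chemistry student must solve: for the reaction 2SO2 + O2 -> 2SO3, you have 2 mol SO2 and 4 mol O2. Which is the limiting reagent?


Mole ratio available / coefficient:
  SO2: 2/2 = 1.000
  O2: 4/1 = 4.000
Smaller ratio is limiting.

SO2


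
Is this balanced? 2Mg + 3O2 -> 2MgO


Equation: 2Mg + 3O2 -> 2MgO
Check atoms: Mg: 2=2, O: 6≠2
Not balanced

No, not balanced


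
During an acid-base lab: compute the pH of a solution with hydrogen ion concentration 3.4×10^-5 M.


pH = -log10([H+]) = -log10(3.4×10^-5)
= 5 - log10(3.4)
= 5 - 0.53
= 4.47

4.47


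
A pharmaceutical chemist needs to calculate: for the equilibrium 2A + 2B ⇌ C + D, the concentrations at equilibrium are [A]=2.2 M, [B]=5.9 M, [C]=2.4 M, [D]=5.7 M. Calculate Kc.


Kc = [C][D]/([A]^2[B]^2)
= (2.4^1 × 5.7^1)/(2.2^2 × 5.9^2)
= 13.68/168.4804
= 0.08120

0.08120


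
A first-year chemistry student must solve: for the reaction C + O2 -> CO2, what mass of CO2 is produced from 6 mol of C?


Mole ratio CO2:C = 1:1
n(CO2) = 6 × 1/1 = 6.000 mol
mass = 6.000 × 44.01 = 264.06 g

264.06 g


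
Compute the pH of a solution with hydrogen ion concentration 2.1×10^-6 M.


pH = -log10([H+]) = -log10(2.1×10^-6)
= 6 - log10(2.1)
= 6 - 0.32
= 5.68

5.68


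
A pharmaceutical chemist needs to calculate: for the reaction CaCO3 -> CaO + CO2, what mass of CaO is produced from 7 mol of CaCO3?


Mole ratio CaO:CaCO3 = 1:1
n(CaO) = 7 × 1/1 = 7.000 mol
mass = 7.000 × 56.08 = 392.56 g

392.56 g


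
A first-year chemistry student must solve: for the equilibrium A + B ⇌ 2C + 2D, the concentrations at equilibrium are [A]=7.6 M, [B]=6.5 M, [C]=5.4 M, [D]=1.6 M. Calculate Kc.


Kc = [C]^2[D]^2/([A][B])
= (5.4^2 × 1.6^2)/(7.6^1 × 6.5^1)
= 74.6496/49.4
= 1.511

1.511


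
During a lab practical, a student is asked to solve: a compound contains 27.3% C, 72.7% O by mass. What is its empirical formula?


Assume 100 g sample. Moles of each element:
  C: 27.3/12.01 = 2.273 mol
  O: 72.7/16.0 = 4.544 mol
Divide by smallest (2.273):
  C: 2.273/2.273 = 1.0
  O: 4.544/2.273 = 2.0
Empirical formula: CO2

CO2


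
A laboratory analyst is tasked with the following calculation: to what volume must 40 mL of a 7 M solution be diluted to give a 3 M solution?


C1V1 = C2V2
7 × 40 = 3 × V2
V2 = 280/3 = 93.33 mL

93.33 mL


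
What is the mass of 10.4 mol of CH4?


M(CH4) = 16.04 g/mol
mass = n × M = 10.4 × 16.04 = 166.82 g

166.82 g


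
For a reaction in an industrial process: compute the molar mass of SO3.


M(SO3) = 1×32.07 + 3×16.0
= 32.07 + 48.0
= 80.07 g/mol

80.07 g/mol


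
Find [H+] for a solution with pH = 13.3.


[H+] = 10^(-pH) = 10^(-13.3)
= 5.01×10^-14 M

5.01×10^-14 M


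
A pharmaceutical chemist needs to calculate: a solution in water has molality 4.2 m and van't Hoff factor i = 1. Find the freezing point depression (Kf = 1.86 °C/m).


ΔTf = Kf × m × i
= 1.86 × 4.2 × 1
= 7.812 °C

7.812 °C


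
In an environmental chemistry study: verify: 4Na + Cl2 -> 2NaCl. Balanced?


Equation: 4Na + Cl2 -> 2NaCl
Check atoms: Cl: 2=2, Na: 4≠2
Not balanced

No, not balanced


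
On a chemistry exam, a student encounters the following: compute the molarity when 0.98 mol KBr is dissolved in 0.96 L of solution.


M = n/V = 0.98/0.96 = 1.021 mol/L

1.021 M


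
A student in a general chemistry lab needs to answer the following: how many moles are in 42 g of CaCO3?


M(CaCO3) = 100.09 g/mol
n = mass/M = 42/100.09 = 0.4196 mol

0.4196 mol


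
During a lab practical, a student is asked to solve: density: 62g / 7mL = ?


ρ = mass/volume
= 62/7
= 8.857 g/mL

8.857 g/mL


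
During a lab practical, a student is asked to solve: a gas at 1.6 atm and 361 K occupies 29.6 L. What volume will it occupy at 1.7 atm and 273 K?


P1V1/T1 = P2V2/T2
V2 = P1V1T2/(T1P2)
= 1.6×29.6×273/(361×1.7)
= 21.068 L

21.068 L


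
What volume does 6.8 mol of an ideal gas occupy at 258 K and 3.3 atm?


PV = nRT  (R = 0.08206 L·atm/(mol·K))
V = nRT/P = 6.8×0.08206×258/3.3
= 43.626 L

43.626 L


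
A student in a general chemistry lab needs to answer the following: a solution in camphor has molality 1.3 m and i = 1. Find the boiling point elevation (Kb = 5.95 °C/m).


ΔTb = Kb × m × i
= 5.95 × 1.3 × 1
= 7.735 °C

7.735 °C


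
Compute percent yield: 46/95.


% yield = actual/theoretical × 100
= 46/95 × 100
= 48.42%

48.42%


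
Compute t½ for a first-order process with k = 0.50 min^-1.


t½ = ln2/k = 0.693147/(0.50 min^-1)
= 1.386 min

1.386 min


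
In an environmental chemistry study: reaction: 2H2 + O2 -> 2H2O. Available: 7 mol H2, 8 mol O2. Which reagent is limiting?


Mole ratio available / coefficient:
  H2: 7/2 = 3.500
  O2: 8/1 = 8.000
Smaller ratio is limiting.

H2


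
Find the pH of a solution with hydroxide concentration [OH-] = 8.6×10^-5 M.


pOH = -log10([OH-]) = -log10(8.6×10^-5)
= 5 - log10(8.6) = 4.07
pH = 14 - pOH = 14 - 4.07 = 9.93

9.93


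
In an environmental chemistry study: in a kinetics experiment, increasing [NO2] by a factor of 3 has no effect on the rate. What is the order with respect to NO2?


rate ∝ [NO2]^n
rate ∝ [NO2]^0
Order in NO2: 0

0


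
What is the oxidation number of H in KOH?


H is +1 with nonmetals
Oxidation number: +1

+1


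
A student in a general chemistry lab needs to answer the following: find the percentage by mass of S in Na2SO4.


M(Na2SO4) = 2×22.99 + 1×32.07 + 4×16.0 = 142.05 g/mol
Mass of S = 1 × 32.07 = 32.07 g/mol
% S = 32.07/142.05 × 100 = 22.58%

22.58%


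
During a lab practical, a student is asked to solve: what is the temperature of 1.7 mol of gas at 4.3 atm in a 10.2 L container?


PV = nRT  (R = 0.08206 L·atm/(mol·K))
T = PV/(nR) = 4.3×10.2/(1.7×0.08206)
= 43.86/0.139502
= 314.40 K

314.40 K


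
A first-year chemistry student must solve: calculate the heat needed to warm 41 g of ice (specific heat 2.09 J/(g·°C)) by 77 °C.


q = mcΔT = 41 × 2.09 × 77
= 6598.13 J

6598.13 J


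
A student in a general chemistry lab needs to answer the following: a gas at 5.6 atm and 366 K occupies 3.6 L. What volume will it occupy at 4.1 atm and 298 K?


P1V1/T1 = P2V2/T2
V2 = P1V1T2/(T1P2)
= 5.6×3.6×298/(366×4.1)
= 4.004 L

4.004 L


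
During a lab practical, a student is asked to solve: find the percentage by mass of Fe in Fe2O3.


M(Fe2O3) = 2×55.85 + 3×16.0 = 159.70 g/mol
Mass of Fe = 2 × 55.85 = 111.70 g/mol
% Fe = 111.70/159.70 × 100 = 69.94%

69.94%


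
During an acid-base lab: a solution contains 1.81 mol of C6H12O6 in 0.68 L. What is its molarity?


M = n/V = 1.81/0.68 = 2.662 mol/L

2.662 M


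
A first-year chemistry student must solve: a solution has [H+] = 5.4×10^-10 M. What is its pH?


pH = -log10([H+]) = -log10(5.4×10^-10)
= 10 - log10(5.4)
= 10 - 0.73
= 9.27

9.27


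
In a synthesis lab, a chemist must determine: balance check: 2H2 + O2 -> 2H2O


Equation: 2H2 + O2 -> 2H2O
Check atoms: H: 4=4, O: 2=2
Balanced

Yes, balanced


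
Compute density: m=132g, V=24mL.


ρ = mass/volume
= 132/24
= 5.5 g/mL

5.5 g/mL


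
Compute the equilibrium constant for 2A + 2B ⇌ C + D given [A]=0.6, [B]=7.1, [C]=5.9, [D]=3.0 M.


Kc = [C][D]/([A]^2[B]^2)
= (5.9^1 × 3.0^1)/(0.6^2 × 7.1^2)
= 17.7/18.1476
= 0.9753

0.9753


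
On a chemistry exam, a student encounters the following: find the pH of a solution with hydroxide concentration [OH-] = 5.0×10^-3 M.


pOH = -log10([OH-]) = -log10(5.0×10^-3)
= 3 - log10(5.0) = 2.3
pH = 14 - pOH = 14 - 2.3 = 11.7

11.7


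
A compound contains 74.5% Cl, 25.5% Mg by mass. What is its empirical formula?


Assume 100 g sample. Moles of each element:
  Cl: 74.5/35.45 = 2.102 mol
  Mg: 25.5/24.31 = 1.049 mol
Divide by smallest (1.049):
  Cl: 2.102/1.049 = 2.0
  Mg: 1.049/1.049 = 1.0
Empirical formula: MgCl2

MgCl2


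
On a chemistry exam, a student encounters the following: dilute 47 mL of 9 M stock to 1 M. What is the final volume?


C1V1 = C2V2
9 × 47 = 1 × V2
V2 = 423/1 = 423.0 mL

423.0 mL


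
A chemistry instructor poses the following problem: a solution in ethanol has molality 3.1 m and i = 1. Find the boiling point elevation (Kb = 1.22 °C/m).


ΔTb = Kb × m × i
= 1.22 × 3.1 × 1
= 3.782 °C

3.782 °C


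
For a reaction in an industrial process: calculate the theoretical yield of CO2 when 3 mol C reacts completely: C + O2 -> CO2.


Mole ratio CO2:C = 1:1
n(CO2) = 3 × 1/1 = 3.000 mol
mass = 3.000 × 44.01 = 132.03 g

132.03 g


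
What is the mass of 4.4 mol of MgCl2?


M(MgCl2) = 95.21 g/mol
mass = n × M = 4.4 × 95.21 = 418.92 g

418.92 g


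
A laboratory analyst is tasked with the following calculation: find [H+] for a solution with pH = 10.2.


[H+] = 10^(-pH) = 10^(-10.2)
= 6.31×10^-11 M

6.31×10^-11 M


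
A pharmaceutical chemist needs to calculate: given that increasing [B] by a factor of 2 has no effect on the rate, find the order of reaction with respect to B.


rate ∝ [B]^n
rate ∝ [B]^0
Order in B: 0

0


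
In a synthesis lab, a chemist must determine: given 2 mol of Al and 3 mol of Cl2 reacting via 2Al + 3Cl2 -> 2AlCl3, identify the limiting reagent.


Mole ratio available / coefficient:
  Al: 2/2 = 1.000
  Cl2: 3/3 = 1.000
Smaller ratio is limiting.

neither (stoichiometric); Al and Cl2 are fully consumed


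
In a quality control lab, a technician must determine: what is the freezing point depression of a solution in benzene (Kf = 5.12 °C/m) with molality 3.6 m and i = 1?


ΔTf = Kf × m × i
= 5.12 × 3.6 × 1
= 18.432 °C

18.432 °C


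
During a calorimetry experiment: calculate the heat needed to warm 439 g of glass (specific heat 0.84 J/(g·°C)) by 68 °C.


q = mcΔT = 439 × 0.84 × 68
= 25075.68 J

25075.68 J


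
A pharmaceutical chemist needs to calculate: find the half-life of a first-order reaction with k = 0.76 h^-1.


t½ = ln2/k = 0.693147/(0.76 h^-1)
= 0.9120 h

0.9120 h


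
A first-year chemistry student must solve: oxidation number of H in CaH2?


H with a metal (hydride): -1
Oxidation number: -1

-1


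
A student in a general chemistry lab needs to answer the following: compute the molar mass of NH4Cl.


M(NH4Cl) = 1×14.01 + 4×1.008 + 1×35.45
= 14.01 + 4.03 + 35.45
= 53.49 g/mol

53.49 g/mol


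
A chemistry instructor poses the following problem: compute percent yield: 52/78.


% yield = actual/theoretical × 100
= 52/78 × 100
= 66.67%

66.67%


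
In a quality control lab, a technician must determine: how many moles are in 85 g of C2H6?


M(C2H6) = 30.07 g/mol
n = mass/M = 85/30.07 = 2.8267 mol

2.8267 mol


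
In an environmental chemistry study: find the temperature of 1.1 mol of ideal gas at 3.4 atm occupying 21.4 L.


PV = nRT  (R = 0.08206 L·atm/(mol·K))
T = PV/(nR) = 3.4×21.4/(1.1×0.08206)
= 72.76/0.090266
= 806.06 K

806.06 K


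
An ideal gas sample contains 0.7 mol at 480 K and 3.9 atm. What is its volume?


PV = nRT  (R = 0.08206 L·atm/(mol·K))
V = nRT/P = 0.7×0.08206×480/3.9
= 7.07 L

7.07 L


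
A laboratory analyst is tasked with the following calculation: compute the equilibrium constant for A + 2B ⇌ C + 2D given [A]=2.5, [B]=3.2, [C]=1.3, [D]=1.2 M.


Kc = [C][D]^2/([A][B]^2)
= (1.3^1 × 1.2^2)/(2.5^1 × 3.2^2)
= 1.872/25.6
= 0.07313

0.07313


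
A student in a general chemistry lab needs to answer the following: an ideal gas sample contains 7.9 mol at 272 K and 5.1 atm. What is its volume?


PV = nRT  (R = 0.08206 L·atm/(mol·K))
V = nRT/P = 7.9×0.08206×272/5.1
= 34.575 L

34.575 L


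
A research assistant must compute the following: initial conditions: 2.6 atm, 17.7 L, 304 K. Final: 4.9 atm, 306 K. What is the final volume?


P1V1/T1 = P2V2/T2
V2 = P1V1T2/(T1P2)
= 2.6×17.7×306/(304×4.9)
= 9.454 L

9.454 L


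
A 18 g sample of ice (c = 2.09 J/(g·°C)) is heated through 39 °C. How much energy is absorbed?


q = mcΔT = 18 × 2.09 × 39
= 1467.18 J

1467.18 J


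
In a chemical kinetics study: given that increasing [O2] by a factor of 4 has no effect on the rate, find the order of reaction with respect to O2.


rate ∝ [O2]^n
rate ∝ [O2]^0
Order in O2: 0

0


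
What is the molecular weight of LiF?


M(LiF) = 1×6.94 + 1×19.0
= 6.94 + 19.0
= 25.94 g/mol

25.94 g/mol


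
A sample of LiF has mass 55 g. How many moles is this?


M(LiF) = 25.94 g/mol
n = mass/M = 55/25.94 = 2.1203 mol

2.1203 mol


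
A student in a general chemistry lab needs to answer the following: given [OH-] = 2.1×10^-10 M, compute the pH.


pOH = -log10([OH-]) = -log10(2.1×10^-10)
= 10 - log10(2.1) = 9.68
pH = 14 - pOH = 14 - 9.68 = 4.32

4.32


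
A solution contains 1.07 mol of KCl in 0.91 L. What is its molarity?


M = n/V = 1.07/0.91 = 1.176 mol/L

1.176 M


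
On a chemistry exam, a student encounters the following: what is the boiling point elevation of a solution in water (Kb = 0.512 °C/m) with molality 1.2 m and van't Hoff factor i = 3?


ΔTb = Kb × m × i
= 0.512 × 1.2 × 3
= 1.8432 °C

1.8432 °C


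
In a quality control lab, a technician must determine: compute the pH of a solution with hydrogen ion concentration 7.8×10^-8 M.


pH = -log10([H+]) = -log10(7.8×10^-8)
= 8 - log10(7.8)
= 8 - 0.89
= 7.11

7.11


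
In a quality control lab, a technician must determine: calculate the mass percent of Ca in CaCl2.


M(CaCl2) = 1×40.08 + 2×35.45 = 110.98 g/mol
Mass of Ca = 1 × 40.08 = 40.08 g/mol
% Ca = 40.08/110.98 × 100 = 36.11%

36.11%


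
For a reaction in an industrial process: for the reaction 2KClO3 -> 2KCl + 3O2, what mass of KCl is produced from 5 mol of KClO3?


Mole ratio KCl:KClO3 = 2:2
n(KCl) = 5 × 2/2 = 5.000 mol
mass = 5.000 × 74.55 = 372.75 g

372.75 g


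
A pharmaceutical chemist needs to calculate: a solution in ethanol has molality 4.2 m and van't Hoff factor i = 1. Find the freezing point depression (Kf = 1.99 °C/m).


ΔTf = Kf × m × i
= 1.99 × 4.2 × 1
= 8.358 °C

8.358 °C


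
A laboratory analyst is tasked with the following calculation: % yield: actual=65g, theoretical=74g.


% yield = actual/theoretical × 100
= 65/74 × 100
= 87.84%

87.84%


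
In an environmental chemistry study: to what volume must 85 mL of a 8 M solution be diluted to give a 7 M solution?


C1V1 = C2V2
8 × 85 = 7 × V2
V2 = 680/7 = 97.14 mL

97.14 mL


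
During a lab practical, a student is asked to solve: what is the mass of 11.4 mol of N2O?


M(N2O) = 44.02 g/mol
mass = n × M = 11.4 × 44.02 = 501.83 g

501.83 g


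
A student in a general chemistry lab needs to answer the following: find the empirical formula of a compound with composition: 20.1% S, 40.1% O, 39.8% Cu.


Assume 100 g sample. Moles of each element:
  S: 20.1/32.07 = 0.627 mol
  O: 40.1/16.0 = 2.506 mol
  Cu: 39.8/63.55 = 0.626 mol
Divide by smallest (0.626):
  S: 0.627/0.626 = 1.0
  O: 2.506/0.626 = 4.0
  Cu: 0.626/0.626 = 1.0
Empirical formula: CuSO4

CuSO4


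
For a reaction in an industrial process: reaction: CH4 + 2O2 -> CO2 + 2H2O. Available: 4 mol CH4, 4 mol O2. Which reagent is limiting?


Mole ratio available / coefficient:
  CH4: 4/1 = 4.000
  O2: 4/2 = 2.000
Smaller ratio is limiting.

O2


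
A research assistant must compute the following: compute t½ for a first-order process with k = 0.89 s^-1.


t½ = ln2/k = 0.693147/(0.89 s^-1)
= 0.7788 s

0.7788 s


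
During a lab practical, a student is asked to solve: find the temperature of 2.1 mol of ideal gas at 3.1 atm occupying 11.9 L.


PV = nRT  (R = 0.08206 L·atm/(mol·K))
T = PV/(nR) = 3.1×11.9/(2.1×0.08206)
= 36.89/0.172326
= 214.07 K

214.07 K


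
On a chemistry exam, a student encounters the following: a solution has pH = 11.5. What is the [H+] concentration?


[H+] = 10^(-pH) = 10^(-11.5)
= 3.16×10^-12 M

3.16×10^-12 M


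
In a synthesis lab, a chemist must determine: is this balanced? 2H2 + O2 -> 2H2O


Equation: 2H2 + O2 -> 2H2O
Check atoms: H: 4=4, O: 2=2
Balanced

Yes, balanced


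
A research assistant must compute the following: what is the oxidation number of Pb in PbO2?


x + 2(-2) = 0, so x = +4
Oxidation number: +4

+4


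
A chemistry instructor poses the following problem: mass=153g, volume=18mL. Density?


ρ = mass/volume
= 153/18
= 8.5 g/mL

8.5 g/mL


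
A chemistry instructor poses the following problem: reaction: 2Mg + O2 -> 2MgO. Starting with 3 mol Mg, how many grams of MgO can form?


Mole ratio MgO:Mg = 2:2
n(MgO) = 3 × 2/2 = 3.000 mol
mass = 3.000 × 40.31 = 120.93 g

120.93 g


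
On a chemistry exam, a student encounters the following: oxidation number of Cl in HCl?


halide: -1
Oxidation number: -1

-1


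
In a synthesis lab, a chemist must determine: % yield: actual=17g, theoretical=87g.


% yield = actual/theoretical × 100
= 17/87 × 100
= 19.54%

19.54%


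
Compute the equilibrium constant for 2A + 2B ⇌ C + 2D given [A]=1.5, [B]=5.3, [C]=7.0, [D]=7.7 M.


Kc = [C][D]^2/([A]^2[B]^2)
= (7.0^1 × 7.7^2)/(1.5^2 × 5.3^2)
= 415.03/63.2025
= 6.567

6.567


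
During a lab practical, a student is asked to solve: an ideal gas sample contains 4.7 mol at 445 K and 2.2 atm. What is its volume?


PV = nRT  (R = 0.08206 L·atm/(mol·K))
V = nRT/P = 4.7×0.08206×445/2.2
= 78.013 L

78.013 L


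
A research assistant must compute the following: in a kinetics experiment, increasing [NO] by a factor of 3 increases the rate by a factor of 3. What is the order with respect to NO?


rate ∝ [NO]^n
3^n = 3 → n = 1
Order in NO: 1

1


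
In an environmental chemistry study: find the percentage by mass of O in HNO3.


M(HNO3) = 1×1.008 + 1×14.01 + 3×16.0 = 63.018 g/mol
Mass of O = 3 × 16.0 = 48.00 g/mol
% O = 48.00/63.018 × 100 = 76.17%

76.17%


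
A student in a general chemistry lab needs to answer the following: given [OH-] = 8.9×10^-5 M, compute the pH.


pOH = -log10([OH-]) = -log10(8.9×10^-5)
= 5 - log10(8.9) = 4.05
pH = 14 - pOH = 14 - 4.05 = 9.95

9.95


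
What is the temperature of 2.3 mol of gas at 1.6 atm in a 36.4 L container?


PV = nRT  (R = 0.08206 L·atm/(mol·K))
T = PV/(nR) = 1.6×36.4/(2.3×0.08206)
= 58.24/0.188738
= 308.58 K

308.58 K


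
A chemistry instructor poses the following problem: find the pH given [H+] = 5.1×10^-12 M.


pH = -log10([H+]) = -log10(5.1×10^-12)
= 12 - log10(5.1)
= 12 - 0.71
= 11.29

11.29


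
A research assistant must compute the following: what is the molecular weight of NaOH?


M(NaOH) = 1×22.99 + 1×16.0 + 1×1.008
= 22.99 + 16.0 + 1.01
= 40.0 g/mol

40.0 g/mol


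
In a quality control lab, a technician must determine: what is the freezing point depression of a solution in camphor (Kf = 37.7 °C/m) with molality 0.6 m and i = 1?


ΔTf = Kf × m × i
= 37.7 × 0.6 × 1
= 22.62 °C

22.62 °C


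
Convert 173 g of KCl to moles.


M(KCl) = 74.55 g/mol
n = mass/M = 173/74.55 = 2.3206 mol

2.3206 mol


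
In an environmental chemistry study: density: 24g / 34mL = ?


ρ = mass/volume
= 24/34
= 0.706 g/mL

0.706 g/mL


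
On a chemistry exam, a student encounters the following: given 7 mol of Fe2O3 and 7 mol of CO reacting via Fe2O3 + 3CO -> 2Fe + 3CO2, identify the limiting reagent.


Mole ratio available / coefficient:
  Fe2O3: 7/1 = 7.000
  CO: 7/3 = 2.333
Smaller ratio is limiting.

CO


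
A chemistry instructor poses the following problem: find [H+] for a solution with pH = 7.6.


[H+] = 10^(-pH) = 10^(-7.6)
= 2.51×10^-8 M

2.51×10^-8 M


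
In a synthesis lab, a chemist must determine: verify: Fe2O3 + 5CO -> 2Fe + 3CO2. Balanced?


Equation: Fe2O3 + 5CO -> 2Fe + 3CO2
Check atoms: C: 5≠3, Fe: 2=2, O: 8≠6
Not balanced

No, not balanced


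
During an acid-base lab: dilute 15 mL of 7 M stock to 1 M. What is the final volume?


C1V1 = C2V2
7 × 15 = 1 × V2
V2 = 105/1 = 105.0 mL

105.0 mL


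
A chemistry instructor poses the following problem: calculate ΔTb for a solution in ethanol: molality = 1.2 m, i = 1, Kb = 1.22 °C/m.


ΔTb = Kb × m × i
= 1.22 × 1.2 × 1
= 1.464 °C

1.464 °C


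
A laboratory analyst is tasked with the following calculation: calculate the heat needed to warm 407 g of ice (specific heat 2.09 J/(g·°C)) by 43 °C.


q = mcΔT = 407 × 2.09 × 43
= 36577.09 J

36577.09 J


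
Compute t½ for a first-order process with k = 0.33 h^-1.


t½ = ln2/k = 0.693147/(0.33 h^-1)
= 2.100 h

2.100 h


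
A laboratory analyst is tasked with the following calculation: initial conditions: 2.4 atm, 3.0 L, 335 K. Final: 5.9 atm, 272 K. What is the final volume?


P1V1/T1 = P2V2/T2
V2 = P1V1T2/(T1P2)
= 2.4×3.0×272/(335×5.9)
= 0.991 L

0.991 L


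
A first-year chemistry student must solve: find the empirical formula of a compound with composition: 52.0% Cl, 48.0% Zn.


Assume 100 g sample. Moles of each element:
  Cl: 52.0/35.45 = 1.467 mol
  Zn: 48.0/65.38 = 0.734 mol
Divide by smallest (0.734):
  Cl: 1.467/0.734 = 2.0
  Zn: 0.734/0.734 = 1.0
Empirical formula: ZnCl2

ZnCl2


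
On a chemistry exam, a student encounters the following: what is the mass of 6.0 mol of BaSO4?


M(BaSO4) = 233.4 g/mol
mass = n × M = 6.0 × 233.4 = 1400.40 g

1400.40 g


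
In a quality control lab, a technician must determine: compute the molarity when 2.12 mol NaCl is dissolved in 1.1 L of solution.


M = n/V = 2.12/1.1 = 1.927 mol/L

1.927 M


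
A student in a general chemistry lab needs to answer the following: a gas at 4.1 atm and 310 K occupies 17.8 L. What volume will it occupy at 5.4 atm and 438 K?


P1V1/T1 = P2V2/T2
V2 = P1V1T2/(T1P2)
= 4.1×17.8×438/(310×5.4)
= 19.095 L

19.095 L


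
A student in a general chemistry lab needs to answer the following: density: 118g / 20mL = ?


ρ = mass/volume
= 118/20
= 5.9 g/mL

5.9 g/mL


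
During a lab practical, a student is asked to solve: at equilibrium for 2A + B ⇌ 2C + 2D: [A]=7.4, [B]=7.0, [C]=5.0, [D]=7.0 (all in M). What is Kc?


Kc = [C]^2[D]^2/([A]^2[B])
= (5.0^2 × 7.0^2)/(7.4^2 × 7.0^1)
= 1225/383.32
= 3.196

3.196


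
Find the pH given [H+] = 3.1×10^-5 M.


pH = -log10([H+]) = -log10(3.1×10^-5)
= 5 - log10(3.1)
= 5 - 0.49
= 4.51

4.51


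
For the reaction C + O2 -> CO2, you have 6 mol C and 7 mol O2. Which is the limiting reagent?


Mole ratio available / coefficient:
  C: 6/1 = 6.000
  O2: 7/1 = 7.000
Smaller ratio is limiting.

C


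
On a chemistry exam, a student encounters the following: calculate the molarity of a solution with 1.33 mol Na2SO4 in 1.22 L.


M = n/V = 1.33/1.22 = 1.090 mol/L

1.090 M


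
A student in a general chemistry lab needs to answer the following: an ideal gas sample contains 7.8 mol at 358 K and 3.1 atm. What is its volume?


PV = nRT  (R = 0.08206 L·atm/(mol·K))
V = nRT/P = 7.8×0.08206×358/3.1
= 73.918 L

73.918 L


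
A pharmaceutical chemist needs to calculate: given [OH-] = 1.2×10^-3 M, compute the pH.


pOH = -log10([OH-]) = -log10(1.2×10^-3)
= 3 - log10(1.2) = 2.92
pH = 14 - pOH = 14 - 2.92 = 11.08

11.08


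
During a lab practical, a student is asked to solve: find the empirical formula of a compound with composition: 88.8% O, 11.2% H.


Assume 100 g sample. Moles of each element:
  O: 88.8/16.0 = 5.55 mol
  H: 11.2/1.008 = 11.111 mol
Divide by smallest (5.55):
  O: 5.55/5.55 = 1.0
  H: 11.111/5.55 = 2.0
Empirical formula: H2O

H2O


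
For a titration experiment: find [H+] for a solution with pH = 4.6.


[H+] = 10^(-pH) = 10^(-4.6)
= 2.51×10^-5 M

2.51×10^-5 M


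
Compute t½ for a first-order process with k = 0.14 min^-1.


t½ = ln2/k = 0.693147/(0.14 min^-1)
= 4.951 min

4.951 min


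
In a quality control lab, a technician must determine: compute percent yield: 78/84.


% yield = actual/theoretical × 100
= 78/84 × 100
= 92.86%

92.86%


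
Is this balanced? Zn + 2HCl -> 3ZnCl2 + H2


Equation: Zn + 2HCl -> 3ZnCl2 + H2
Check atoms: Cl: 2≠6, H: 2=2, Zn: 1≠3
Not balanced

No, not balanced


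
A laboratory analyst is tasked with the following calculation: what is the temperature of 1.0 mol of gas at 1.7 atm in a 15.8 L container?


PV = nRT  (R = 0.08206 L·atm/(mol·K))
T = PV/(nR) = 1.7×15.8/(1.0×0.08206)
= 26.86/0.082060
= 327.32 K

327.32 K


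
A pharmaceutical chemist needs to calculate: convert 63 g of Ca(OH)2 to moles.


M(Ca(OH)2) = 74.1 g/mol
n = mass/M = 63/74.1 = 0.8502 mol

0.8502 mol


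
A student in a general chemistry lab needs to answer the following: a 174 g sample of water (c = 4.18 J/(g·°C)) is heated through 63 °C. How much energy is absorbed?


q = mcΔT = 174 × 4.18 × 63
= 45821.16 J

45821.16 J


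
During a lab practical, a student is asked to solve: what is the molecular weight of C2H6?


M(C2H6) = 2×12.01 + 6×1.008
= 24.02 + 6.05
= 30.07 g/mol

30.07 g/mol


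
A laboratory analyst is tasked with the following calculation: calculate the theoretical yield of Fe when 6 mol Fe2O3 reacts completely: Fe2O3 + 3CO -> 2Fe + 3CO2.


Mole ratio Fe:Fe2O3 = 2:1
n(Fe) = 6 × 2/1 = 12.000 mol
mass = 12.000 × 55.85 = 670.2 g

670.2 g


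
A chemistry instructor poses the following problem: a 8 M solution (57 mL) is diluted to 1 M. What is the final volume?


C1V1 = C2V2
8 × 57 = 1 × V2
V2 = 456/1 = 456.0 mL

456.0 mL


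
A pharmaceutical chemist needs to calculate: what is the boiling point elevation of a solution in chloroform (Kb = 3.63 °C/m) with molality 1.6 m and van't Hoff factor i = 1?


ΔTb = Kb × m × i
= 3.63 × 1.6 × 1
= 5.808 °C

5.808 °C


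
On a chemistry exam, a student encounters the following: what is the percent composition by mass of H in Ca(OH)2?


M(Ca(OH)2) = 1×40.08 + 2×16.0 + 2×1.008 = 74.096 g/mol
Mass of H = 2 × 1.008 = 2.016 g/mol
% H = 2.016/74.096 × 100 = 2.72%

2.72%


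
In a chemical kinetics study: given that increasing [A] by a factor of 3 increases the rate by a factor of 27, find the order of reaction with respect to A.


rate ∝ [A]^n
3^n = 27 → n = 3
Order in A: 3

3


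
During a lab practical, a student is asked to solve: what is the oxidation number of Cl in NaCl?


halide: -1
Oxidation number: -1

-1


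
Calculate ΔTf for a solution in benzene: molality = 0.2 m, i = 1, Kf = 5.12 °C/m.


ΔTf = Kf × m × i
= 5.12 × 0.2 × 1
= 1.024 °C

1.024 °C


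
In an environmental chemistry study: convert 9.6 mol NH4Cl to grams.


M(NH4Cl) = 53.49 g/mol
mass = n × M = 9.6 × 53.49 = 513.50 g

513.50 g


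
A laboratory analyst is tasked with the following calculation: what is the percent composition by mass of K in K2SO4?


M(K2SO4) = 2×39.1 + 1×32.07 + 4×16.0 = 174.27 g/mol
Mass of K = 2 × 39.1 = 78.20 g/mol
% K = 78.20/174.27 × 100 = 44.87%

44.87%


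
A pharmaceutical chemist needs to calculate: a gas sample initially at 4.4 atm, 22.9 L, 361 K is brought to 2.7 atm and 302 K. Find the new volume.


P1V1/T1 = P2V2/T2
V2 = P1V1T2/(T1P2)
= 4.4×22.9×302/(361×2.7)
= 31.219 L

31.219 L


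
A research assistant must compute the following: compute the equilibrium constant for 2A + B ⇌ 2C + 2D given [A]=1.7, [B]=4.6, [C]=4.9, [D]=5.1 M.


Kc = [C]^2[D]^2/([A]^2[B])
= (4.9^2 × 5.1^2)/(1.7^2 × 4.6^1)
= 624.5001/13.294
= 46.98

46.98


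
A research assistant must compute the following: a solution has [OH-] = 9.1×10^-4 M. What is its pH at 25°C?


pOH = -log10([OH-]) = -log10(9.1×10^-4)
= 4 - log10(9.1) = 3.04
pH = 14 - pOH = 14 - 3.04 = 10.96

10.96


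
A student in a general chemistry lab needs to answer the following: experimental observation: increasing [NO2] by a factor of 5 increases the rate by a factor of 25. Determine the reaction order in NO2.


rate ∝ [NO2]^n
5^n = 25 → n = 2
Order in NO2: 2

2


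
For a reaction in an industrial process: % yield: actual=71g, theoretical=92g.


% yield = actual/theoretical × 100
= 71/92 × 100
= 77.17%

77.17%


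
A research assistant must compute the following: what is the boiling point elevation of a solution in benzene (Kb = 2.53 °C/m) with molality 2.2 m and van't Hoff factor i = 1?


ΔTb = Kb × m × i
= 2.53 × 2.2 × 1
= 5.566 °C

5.566 °C


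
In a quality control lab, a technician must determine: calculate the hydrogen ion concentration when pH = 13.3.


[H+] = 10^(-pH) = 10^(-13.3)
= 5.01×10^-14 M

5.01×10^-14 M


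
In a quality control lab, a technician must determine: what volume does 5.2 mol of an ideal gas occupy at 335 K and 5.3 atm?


PV = nRT  (R = 0.08206 L·atm/(mol·K))
V = nRT/P = 5.2×0.08206×335/5.3
= 26.971 L

26.971 L


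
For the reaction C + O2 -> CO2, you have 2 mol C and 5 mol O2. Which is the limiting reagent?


Mole ratio available / coefficient:
  C: 2/1 = 2.000
  O2: 5/1 = 5.000
Smaller ratio is limiting.

C


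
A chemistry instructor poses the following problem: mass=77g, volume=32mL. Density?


ρ = mass/volume
= 77/32
= 2.406 g/mL

2.406 g/mL


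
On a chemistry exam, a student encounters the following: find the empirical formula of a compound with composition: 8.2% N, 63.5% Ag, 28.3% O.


Assume 100 g sample. Moles of each element:
  N: 8.2/14.01 = 0.585 mol
  Ag: 63.5/107.87 = 0.589 mol
  O: 28.3/16.0 = 1.769 mol
Divide by smallest (0.585):
  N: 0.585/0.585 = 1.0
  Ag: 0.589/0.585 = 1.01
  O: 1.769/0.585 = 3.02
Empirical formula: AgNO3

AgNO3


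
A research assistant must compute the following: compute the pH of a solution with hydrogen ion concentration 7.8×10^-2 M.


pH = -log10([H+]) = -log10(7.8×10^-2)
= 2 - log10(7.8)
= 2 - 0.89
= 1.11

1.11


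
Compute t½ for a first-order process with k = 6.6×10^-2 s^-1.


t½ = ln2/k = 0.693147/(6.6×10^-2 s^-1)
= 10.50 s

10.50 s


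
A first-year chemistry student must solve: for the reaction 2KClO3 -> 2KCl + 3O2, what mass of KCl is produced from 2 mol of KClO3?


Mole ratio KCl:KClO3 = 2:2
n(KCl) = 2 × 2/2 = 2.000 mol
mass = 2.000 × 74.55 = 149.1 g

149.1 g
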